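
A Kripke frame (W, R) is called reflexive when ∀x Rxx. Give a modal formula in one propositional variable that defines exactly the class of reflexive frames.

This is reflexivity; the standard corresponding axiom is T: □q → q.
Suppose □q→q is valid. At any x set V(q)={w : Rxw}. Then □q holds at x, so q holds at x, i.e. Rxx.

□q → q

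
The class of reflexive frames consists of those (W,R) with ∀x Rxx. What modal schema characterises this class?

□q → q

The condition is reflexivity. The T schema □q → q defines it.
Suppose □q→q is valid. At any x set V(q)={w : Rxw}. Then □q holds at x, so q holds at x, i.e. Rxx.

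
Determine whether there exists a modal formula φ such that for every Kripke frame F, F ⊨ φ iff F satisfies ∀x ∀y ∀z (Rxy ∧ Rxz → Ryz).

Yes — defined by ◇q → □◇q

Yes: it is the Euclidean property, defined by the 5 schema ◇q → □◇q.
Suppose ◇q→□◇q is valid. Take Rxy, Rxz and set V(q)={y}. Then ◇q at x, so □◇q at x, so ◇q at z, so some w with Rzw has q; w=y, i.e. Rzy. By symmetry of the argument, Ryz.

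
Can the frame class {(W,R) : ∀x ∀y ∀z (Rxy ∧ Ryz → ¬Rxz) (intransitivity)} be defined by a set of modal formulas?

Modal frame validity is preserved under surjective bounded morphisms.
The 5-cycle (worlds 0,1,2,3,4 with 0→1→2→3→4→0) is intransitive. Mapping every world to a single reflexive point • is a surjective bounded morphism; the reflexive point is not intransitive (R••∧R•• but R••).
So the class is not modally definable.

Not definable by any modal formula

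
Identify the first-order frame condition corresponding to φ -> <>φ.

This schema is equivalent to the T axiom □φ → φ.
It corresponds to reflexivity: forall x Rxx.

Reflexivity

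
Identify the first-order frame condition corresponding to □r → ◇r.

Suppose □r→◇r is valid. At any x set V(r)=W. Then □r at x, so ◇r at x, so x has a successor.
Conversely, any frame satisfying ∀x ∃y Rxy validates the schema.
Frame condition: ∀x ∃y Rxy.

seriality: ∀x ∃y Rxy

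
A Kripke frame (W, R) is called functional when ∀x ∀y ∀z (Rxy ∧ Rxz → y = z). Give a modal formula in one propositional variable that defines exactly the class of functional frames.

The condition is partial functionality. The CD schema ◇s → □s defines it.
Suppose ◇s→□s is valid. Take Rxy, Rxz and set V(s)={y}. Then ◇s at x, so □s at x, so s at z, i.e. z=y.

◇s → □s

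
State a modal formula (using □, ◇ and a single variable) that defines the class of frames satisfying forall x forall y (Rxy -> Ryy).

□(□p → p)

The condition is shift-reflexivity. The T□ schema □(□p → p) defines it.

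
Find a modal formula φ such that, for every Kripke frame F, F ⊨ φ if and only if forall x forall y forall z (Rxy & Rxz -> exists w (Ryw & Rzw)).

◇□s → □◇s

A defining formula is ◇□s → □◇s (the .2 axiom).
Suppose ◇□s→□◇s is valid. Take Rxy, Rxz and set V(s)={w : Ryw}. Then □s at y so ◇□s at x, so □◇s at x, so ◇s at z, giving w with Rzw and Ryw.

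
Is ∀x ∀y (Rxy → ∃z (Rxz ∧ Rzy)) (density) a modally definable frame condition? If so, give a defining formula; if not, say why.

Yes — defined by □□r → □r

Yes: it is density, defined by the C4 schema □□r → □r.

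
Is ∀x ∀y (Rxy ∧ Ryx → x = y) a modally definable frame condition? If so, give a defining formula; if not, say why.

No — not modally definable

If a class were modally definable it would be closed under surjective bounded morphisms (Goldblatt–Thomason).
The 8-cycle (worlds a,b,c,d,e,f,g,h with a→b→c→d→e→f→g→h→a) is antisymmetric. Sending even-indexed worlds to a and odd-indexed worlds to b is a surjective bounded morphism onto the two-world frame with a↔b, which is not antisymmetric.
So no modal formula (or set of formulas) defines exactly the antisymmetric frames.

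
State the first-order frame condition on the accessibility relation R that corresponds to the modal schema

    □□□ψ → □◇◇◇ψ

This is a Sahlqvist (Geach-type) schema ◇^0□^3ψ → □^1◇^3ψ.
Minimal-valuation argument: fix x; take any y with xR^0y and any z with xR^1z. Set V(ψ) to the set of worlds R-reachable from y in exactly 3 steps. Then □^3ψ holds at y, so the antecedent holds at x; validity forces ◇^3ψ at z, giving a w with zR^3w and yR^3w.
First-order correspondent: ∀x ∀z (xRz → ∃w (xR³w ∧ zR³w)).

∀x ∀z (xRz → ∃w (xR³w ∧ zR³w))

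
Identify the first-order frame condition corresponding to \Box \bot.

□⊥ is valid iff no world has any successor (otherwise □⊥ fails at any world with one).
Conversely, any frame satisfying \forall x \forall y \neg Rxy validates the schema.
Frame condition: \forall x \forall y \neg Rxy.

emptiness of R: \forall x \forall y \neg Rxy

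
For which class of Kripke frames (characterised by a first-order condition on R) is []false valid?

□⊥ is valid iff no world has any successor (otherwise □⊥ fails at any world with one).
Conversely, on a frame with emptiness of R the schema holds at every world under every valuation.
So the correspondent is emptiness of R.

emptiness of R: forall x forall y ~Rxy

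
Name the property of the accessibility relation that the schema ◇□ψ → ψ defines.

symmetry: ∀x ∀y (Rxy → Ryx)

Equivalently (dual form): ψ → □◇ψ.
Suppose ψ→□◇ψ is valid. Take Rxy and set V(ψ)={x}. Then ψ at x, so □◇ψ at x, so ◇ψ at y, so some z with Ryz has ψ; z=x, i.e. Ryx.
Conversely, on a frame with symmetry the schema holds at every world under every valuation.
Frame condition: ∀x ∀y (Rxy → Ryx).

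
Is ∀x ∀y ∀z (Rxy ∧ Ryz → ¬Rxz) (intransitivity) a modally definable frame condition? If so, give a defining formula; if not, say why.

If a class were modally definable it would be closed under surjective bounded morphisms (Goldblatt–Thomason).
The 7-cycle (worlds 0,1,2,3,4,5,6 with 0→1→2→3→4→5→6→0) is intransitive. Mapping every world to a single reflexive point • is a surjective bounded morphism; the reflexive point is not intransitive (R••∧R•• but R••).
Hence intransitivity is not modally definable.

No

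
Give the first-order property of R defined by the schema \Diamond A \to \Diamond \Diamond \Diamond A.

\forall x \forall y (xRy \to \exists w (y = w \wedge x R^3 w))

This is a Sahlqvist (Geach-type) schema ◇^1□^0A → □^0◇^3A.
Minimal-valuation argument: fix x; take any y with xR^1y and any z with xR^0z. Set V(A) to the set of worlds R-reachable from y in exactly 0 steps. Then □^0A holds at y, so the antecedent holds at x; validity forces ◇^3A at z, giving a w with zR^3w and yR^0w.
First-order correspondent: \forall x \forall y (xRy \to \exists w (y = w \wedge x R^3 w)).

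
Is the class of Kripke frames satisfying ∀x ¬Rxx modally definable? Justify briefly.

No

Any modally definable frame class is closed under surjective bounded morphisms.
The 5-cycle (worlds a,b,c,d,e with a→b→c→d→e→a) is irreflexive, and the map sending every world to a single reflexive point • is a surjective bounded morphism (forth: every edge maps to (•,•); back: every world has a successor). So any modal formula valid on the 5-cycle is also valid on the reflexive point, which is not irreflexive.
Hence irreflexivity is not modally definable.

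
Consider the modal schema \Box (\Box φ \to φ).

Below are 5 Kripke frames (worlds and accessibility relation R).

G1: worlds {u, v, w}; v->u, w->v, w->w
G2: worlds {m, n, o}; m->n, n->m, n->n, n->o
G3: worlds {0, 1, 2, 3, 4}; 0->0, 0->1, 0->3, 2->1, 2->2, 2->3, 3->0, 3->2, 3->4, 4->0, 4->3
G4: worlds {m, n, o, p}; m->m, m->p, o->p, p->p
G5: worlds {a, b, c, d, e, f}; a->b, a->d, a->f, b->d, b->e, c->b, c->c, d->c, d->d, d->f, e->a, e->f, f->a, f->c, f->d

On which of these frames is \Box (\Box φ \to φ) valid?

The schema corresponds to shift-reflexivity: \forall x \forall y (Rxy \to Ryy).
G1: fails — Rvu but not Ruu.
G2: fails — Rnm but not Rmm.
G3: fails — R34 but not R44.
G4: condition met.
G5: fails — Rea but not Raa.

G4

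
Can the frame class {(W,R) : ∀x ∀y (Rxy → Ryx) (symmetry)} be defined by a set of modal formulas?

Yes — defined by q → □◇q

This is a Sahlqvist condition; the B axiom q → □◇q defines it.
Suppose q→□◇q is valid. Take Rxy and set V(q)={x}. Then q at x, so □◇q at x, so ◇q at y, so some z with Ryz has q; z=x, i.e. Ryx.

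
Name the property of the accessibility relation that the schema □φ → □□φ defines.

Transitivity

This is the 4 axiom.
It corresponds to transitivity: ∀x ∀y ∀z (Rxy ∧ Ryz → Rxz).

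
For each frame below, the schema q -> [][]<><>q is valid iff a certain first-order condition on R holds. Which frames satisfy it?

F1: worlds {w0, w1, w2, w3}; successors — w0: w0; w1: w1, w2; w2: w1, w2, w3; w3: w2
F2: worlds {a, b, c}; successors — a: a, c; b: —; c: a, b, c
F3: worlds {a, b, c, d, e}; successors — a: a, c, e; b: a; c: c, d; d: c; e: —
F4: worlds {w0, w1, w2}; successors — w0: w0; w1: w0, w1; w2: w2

Frame correspondent (Sahlqvist): forall x forall z (x R^2 z -> exists w (x = w & z R^2 w)) — i.e. a generalized confluence (Geach) condition.
F1: condition met.
F2: fails — aR²b but no w with a=w and bR²w.
F3: fails — aR²c but no w with a=w and cR²w.
F4: fails — w1R²w0 but no w with w1=w and w0R²w.
Valid on: F1.

F1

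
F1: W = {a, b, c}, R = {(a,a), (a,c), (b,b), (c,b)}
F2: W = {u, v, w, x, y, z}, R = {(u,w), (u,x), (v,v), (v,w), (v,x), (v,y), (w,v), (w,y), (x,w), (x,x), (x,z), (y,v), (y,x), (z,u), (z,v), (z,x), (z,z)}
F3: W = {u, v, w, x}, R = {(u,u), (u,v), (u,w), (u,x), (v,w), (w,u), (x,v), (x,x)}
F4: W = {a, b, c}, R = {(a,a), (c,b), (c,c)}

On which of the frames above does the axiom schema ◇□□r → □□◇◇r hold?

F1, F2

The schema corresponds to a generalized confluence (Geach) condition: ∀x ∀y ∀z ((xRy ∧ xR²z) → ∃w (yR²w ∧ zR²w)).
F1: condition met.
F2: condition met.
F3: fails — uRv, uR²x but no t with vR²t and xR²t.
F4: fails — cRb, cR²b but no w with bR²w and bR²w.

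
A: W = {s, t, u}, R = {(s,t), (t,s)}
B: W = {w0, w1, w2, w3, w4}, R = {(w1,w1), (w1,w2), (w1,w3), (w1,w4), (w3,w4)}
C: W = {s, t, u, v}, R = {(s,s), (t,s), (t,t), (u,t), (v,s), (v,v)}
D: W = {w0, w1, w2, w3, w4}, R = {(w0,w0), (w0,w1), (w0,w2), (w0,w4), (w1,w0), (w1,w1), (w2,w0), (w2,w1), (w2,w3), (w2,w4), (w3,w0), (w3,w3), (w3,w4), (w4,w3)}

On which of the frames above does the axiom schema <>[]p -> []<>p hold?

A, C

Frame correspondent (Sahlqvist): forall x forall y forall z (Rxy & Rxz -> exists w (Ryw & Rzw)) — i.e. convergence.
A: condition met.
B: fails — Rw1w2 and Rw1w2 but w2 and w2 have no common successor.
C: condition met.
D: fails — Rw0w4 and Rw0w1 but w4 and w1 have no common successor.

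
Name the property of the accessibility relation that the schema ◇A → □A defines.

Suppose ◇A→□A is valid. Take Rxy, Rxz and set V(A)={y}. Then ◇A at x, so □A at x, so A at z, i.e. z=y.

partial functionality: ∀x ∀y ∀z (Rxy ∧ Rxz → y = z)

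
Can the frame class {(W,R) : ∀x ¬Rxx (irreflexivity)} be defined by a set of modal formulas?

Not definable by any modal formula

Modal frame validity is preserved under surjective bounded morphisms.
The 4-cycle (worlds s,t,u,v with s→t→u→v→s) is irreflexive, and the map sending every world to a single reflexive point • is a surjective bounded morphism (forth: every edge maps to (•,•); back: every world has a successor). So any modal formula valid on the 4-cycle is also valid on the reflexive point, which is not irreflexive.
Hence irreflexivity is not modally definable.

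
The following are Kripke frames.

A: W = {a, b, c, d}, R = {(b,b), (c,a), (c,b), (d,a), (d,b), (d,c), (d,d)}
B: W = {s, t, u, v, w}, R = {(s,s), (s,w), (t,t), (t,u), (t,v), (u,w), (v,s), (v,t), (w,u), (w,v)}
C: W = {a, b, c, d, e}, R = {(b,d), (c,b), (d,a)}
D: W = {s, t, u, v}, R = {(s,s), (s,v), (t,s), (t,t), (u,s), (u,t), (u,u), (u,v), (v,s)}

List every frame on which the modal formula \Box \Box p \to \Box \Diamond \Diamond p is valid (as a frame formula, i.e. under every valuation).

D

Frame correspondent (Sahlqvist): \forall x \forall z (xRz \to \exists w (x R^2 w \wedge z R^2 w)) — i.e. a generalized confluence (Geach) condition.
A: fails — cRa but no w with cR²w and aR²w.
B: fails — uRw but no w* with uR²w* and wR²w*.
C: fails — bRd but no w with bR²w and dR²w.
D: holds.
Valid on: D.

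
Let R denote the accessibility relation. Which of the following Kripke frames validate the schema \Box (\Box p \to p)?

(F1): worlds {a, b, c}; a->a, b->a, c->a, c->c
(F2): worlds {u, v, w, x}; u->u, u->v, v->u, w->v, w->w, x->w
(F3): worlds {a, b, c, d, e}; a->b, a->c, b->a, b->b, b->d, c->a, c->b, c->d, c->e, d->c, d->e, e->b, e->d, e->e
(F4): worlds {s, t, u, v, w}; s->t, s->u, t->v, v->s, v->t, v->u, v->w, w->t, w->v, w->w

(F1)

Frame correspondent (Sahlqvist): \forall x \forall y (Rxy \to Ryy) — i.e. shift-reflexivity.
(F1): ✓.
(F2): fails — Ruv but not Rvv.
(F3): fails — Rcd but not Rdd.
(F4): fails — Rwt but not Rtt.
Valid on: (F1).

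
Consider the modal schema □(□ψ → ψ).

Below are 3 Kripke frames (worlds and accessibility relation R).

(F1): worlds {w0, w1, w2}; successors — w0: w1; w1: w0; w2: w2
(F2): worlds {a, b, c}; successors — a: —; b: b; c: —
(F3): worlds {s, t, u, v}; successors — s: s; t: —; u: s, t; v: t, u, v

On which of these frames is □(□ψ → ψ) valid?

This is the axiom for shift-reflexivity; its first-order frame correspondent is ∀x ∀y (Rxy → Ryy).
(F1): fails — Rw0w1 but not Rw1w1.
(F2): satisfies the condition.
(F3): fails — Rut but not Rtt.

(F2)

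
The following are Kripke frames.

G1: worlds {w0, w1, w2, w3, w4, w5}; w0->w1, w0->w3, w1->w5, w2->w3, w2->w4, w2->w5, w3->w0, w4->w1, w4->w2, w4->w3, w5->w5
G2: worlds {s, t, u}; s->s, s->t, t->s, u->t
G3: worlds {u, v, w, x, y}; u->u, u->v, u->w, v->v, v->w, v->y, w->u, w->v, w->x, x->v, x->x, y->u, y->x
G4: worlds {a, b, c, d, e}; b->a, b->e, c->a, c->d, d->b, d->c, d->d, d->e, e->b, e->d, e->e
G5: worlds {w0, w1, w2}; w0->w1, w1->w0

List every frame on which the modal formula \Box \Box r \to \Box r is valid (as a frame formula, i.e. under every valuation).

This is the axiom for density; its first-order frame correspondent is \forall x \forall y (Rxy \to \exists z (Rxz \wedge Rzy)).
G1: fails — Rw2w4 but no z with Rw2z and Rzw4.
G2: fails — Rut but no z with Ruz and Rzt.
G3: satisfies the condition.
G4: fails — Rba but no z with Rbz and Rza.
G5: fails — Rw0w1 but no z with Rw0z and Rzw1.

G3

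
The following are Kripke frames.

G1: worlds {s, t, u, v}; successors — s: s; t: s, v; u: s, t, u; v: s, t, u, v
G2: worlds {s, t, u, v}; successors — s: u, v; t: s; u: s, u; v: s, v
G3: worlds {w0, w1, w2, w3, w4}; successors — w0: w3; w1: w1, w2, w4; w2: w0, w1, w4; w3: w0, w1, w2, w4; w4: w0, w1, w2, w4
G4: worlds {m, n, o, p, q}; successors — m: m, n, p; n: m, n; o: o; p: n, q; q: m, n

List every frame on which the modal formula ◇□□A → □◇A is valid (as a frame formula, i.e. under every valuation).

The schema corresponds to a generalized confluence (Geach) condition: ∀x ∀y ∀z ((xRy ∧ xRz) → ∃w (yR²w ∧ zRw)).
G1: holds.
G2: holds.
G3: fails — w2Rw0, w2Rw0 but no w with w0R²w and w0Rw.
G4: holds.
Valid on: G1, G2, G4.

G1, G2, G4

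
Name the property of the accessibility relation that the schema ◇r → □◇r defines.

This is the 5 axiom.
Its frame correspondent is the Euclidean property — ∀x ∀y ∀z (Rxy ∧ Rxz → Ryz).

the Euclidean property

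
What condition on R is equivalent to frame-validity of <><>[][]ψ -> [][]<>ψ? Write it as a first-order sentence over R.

forall x forall y forall z ((x R^2 y & x R^2 z) -> exists w (y R^2 w & zRw))

This is a Sahlqvist (Geach-type) schema ◇^2□^2ψ → □^2◇^1ψ.
Minimal-valuation argument: fix x; take any y with xR^2y and any z with xR^2z. Set V(ψ) to the set of worlds R-reachable from y in exactly 2 steps. Then □^2ψ holds at y, so the antecedent holds at x; validity forces ◇^1ψ at z, giving a w with zR^1w and yR^2w.
First-order correspondent: forall x forall y forall z ((x R^2 y & x R^2 z) -> exists w (y R^2 w & zRw)).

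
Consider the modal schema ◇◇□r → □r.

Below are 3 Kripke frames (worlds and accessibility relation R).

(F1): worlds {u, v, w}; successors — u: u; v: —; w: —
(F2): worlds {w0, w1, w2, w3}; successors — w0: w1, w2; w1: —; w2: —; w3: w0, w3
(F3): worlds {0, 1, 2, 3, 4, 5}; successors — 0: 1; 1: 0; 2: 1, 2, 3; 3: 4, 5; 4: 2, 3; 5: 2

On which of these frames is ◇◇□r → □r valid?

(F1)

Frame correspondent (Sahlqvist): ∀x ∀y ∀z ((xR²y ∧ xRz) → ∃w (yRw ∧ z = w)) — i.e. a generalized confluence (Geach) condition.
(F1): ✓.
(F2): fails — w3R²w0, w3Rw0 but no w with w0Rw and w0=w.
(F3): fails — 2R²0, 2R2 but no w with 0Rw and 2=w.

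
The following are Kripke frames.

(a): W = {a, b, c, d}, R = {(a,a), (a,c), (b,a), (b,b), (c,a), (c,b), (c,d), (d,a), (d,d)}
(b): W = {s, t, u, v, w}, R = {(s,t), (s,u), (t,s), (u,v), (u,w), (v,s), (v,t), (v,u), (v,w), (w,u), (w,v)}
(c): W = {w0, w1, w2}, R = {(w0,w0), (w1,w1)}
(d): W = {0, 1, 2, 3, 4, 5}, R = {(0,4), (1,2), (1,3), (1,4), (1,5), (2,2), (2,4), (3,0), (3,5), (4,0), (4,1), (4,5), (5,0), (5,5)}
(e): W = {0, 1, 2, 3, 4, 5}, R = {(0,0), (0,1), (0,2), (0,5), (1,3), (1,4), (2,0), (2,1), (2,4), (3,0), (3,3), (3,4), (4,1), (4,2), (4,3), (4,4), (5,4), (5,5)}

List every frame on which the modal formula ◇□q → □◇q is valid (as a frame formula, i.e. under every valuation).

Frame correspondent (Sahlqvist): ∀x ∀y ∀z (Rxy ∧ Rxz → ∃w (Ryw ∧ Rzw)) — i.e. convergence.
(a): satisfies the condition.
(b): fails — Rsu and Rst but u and t have no common successor.
(c): satisfies the condition.
(d): fails — R12 and R14 but 2 and 4 have no common successor.
(e): fails — R00 and R01 but 0 and 1 have no common successor.

(a), (c)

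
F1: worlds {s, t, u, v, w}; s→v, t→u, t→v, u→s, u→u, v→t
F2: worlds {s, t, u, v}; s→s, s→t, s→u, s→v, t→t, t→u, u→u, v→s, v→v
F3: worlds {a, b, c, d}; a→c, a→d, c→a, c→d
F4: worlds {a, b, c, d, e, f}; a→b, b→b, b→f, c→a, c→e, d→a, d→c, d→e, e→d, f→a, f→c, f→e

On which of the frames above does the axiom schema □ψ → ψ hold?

This is the axiom for reflexivity; its first-order frame correspondent is ∀x Rxx.
F1: fails — world s does not see itself.
F2: condition met.
F3: fails — world a does not see itself.
F4: fails — world a does not see itself.

F2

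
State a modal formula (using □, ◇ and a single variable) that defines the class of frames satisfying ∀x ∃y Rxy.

□ψ → ◇ψ

This is seriality; the standard corresponding axiom is D: □ψ → ◇ψ.
Suppose □ψ→◇ψ is valid. At any x set V(ψ)=W. Then □ψ at x, so ◇ψ at x, so x has a successor.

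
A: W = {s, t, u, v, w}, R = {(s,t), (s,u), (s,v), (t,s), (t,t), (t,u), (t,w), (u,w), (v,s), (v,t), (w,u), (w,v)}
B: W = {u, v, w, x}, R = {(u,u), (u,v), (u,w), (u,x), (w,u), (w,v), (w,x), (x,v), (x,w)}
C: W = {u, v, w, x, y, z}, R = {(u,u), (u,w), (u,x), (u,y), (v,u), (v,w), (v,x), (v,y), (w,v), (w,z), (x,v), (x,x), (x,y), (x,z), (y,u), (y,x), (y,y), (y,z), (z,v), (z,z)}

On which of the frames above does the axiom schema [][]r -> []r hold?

Frame correspondent (Sahlqvist): forall x forall y (Rxy -> exists z (Rxz & Rzy)) — i.e. density.
A: fails — Ruw but no z with Ruz and Rzw.
B: fails — Rxw but no z with Rxz and Rzw.
C: satisfies the condition.

C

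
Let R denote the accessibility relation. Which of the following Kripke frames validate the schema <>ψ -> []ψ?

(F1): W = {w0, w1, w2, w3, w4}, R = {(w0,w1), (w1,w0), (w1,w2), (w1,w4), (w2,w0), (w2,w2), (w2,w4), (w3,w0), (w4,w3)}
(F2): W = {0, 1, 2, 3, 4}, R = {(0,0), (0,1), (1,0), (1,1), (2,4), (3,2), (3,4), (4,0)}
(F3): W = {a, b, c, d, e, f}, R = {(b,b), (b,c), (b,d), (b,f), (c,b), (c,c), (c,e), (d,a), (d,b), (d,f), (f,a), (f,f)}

This is the axiom for partial functionality; its first-order frame correspondent is forall x forall y forall z (Rxy & Rxz -> y = z).
(F1): fails — w1 sees both w0 and w2.
(F2): fails — 0 sees both 0 and 1.
(F3): fails — b sees both b and c.

none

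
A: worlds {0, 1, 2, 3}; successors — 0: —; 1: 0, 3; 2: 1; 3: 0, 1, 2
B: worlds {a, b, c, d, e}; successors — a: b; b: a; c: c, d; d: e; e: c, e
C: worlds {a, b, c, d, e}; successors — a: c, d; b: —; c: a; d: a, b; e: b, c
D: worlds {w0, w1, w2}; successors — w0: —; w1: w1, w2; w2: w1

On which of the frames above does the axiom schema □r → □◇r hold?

D

The schema corresponds to a generalized confluence (Geach) condition: ∀x ∀z (xRz → ∃w (xRw ∧ zRw)).
A: fails — 1R0 but no w with 1Rw and 0Rw.
B: fails — aRb but no w with aRw and bRw.
C: fails — aRc but no w with aRw and cRw.
D: holds.
Valid on: D.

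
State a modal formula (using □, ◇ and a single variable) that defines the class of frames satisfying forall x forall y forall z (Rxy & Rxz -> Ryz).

This is the Euclidean property; the standard corresponding axiom is 5: ◇ψ → □◇ψ.
Suppose ◇ψ→□◇ψ is valid. Take Rxy, Rxz and set V(ψ)={y}. Then ◇ψ at x, so □◇ψ at x, so ◇ψ at z, so some w with Rzw has ψ; w=y, i.e. Rzy. By symmetry of the argument, Ryz.

◇ψ → □◇ψ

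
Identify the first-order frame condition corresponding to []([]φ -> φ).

shift-reflexivity: forall x forall y (Rxy -> Ryy)

This is the T□ axiom.
Its frame correspondent is shift-reflexivity — forall x forall y (Rxy -> Ryy).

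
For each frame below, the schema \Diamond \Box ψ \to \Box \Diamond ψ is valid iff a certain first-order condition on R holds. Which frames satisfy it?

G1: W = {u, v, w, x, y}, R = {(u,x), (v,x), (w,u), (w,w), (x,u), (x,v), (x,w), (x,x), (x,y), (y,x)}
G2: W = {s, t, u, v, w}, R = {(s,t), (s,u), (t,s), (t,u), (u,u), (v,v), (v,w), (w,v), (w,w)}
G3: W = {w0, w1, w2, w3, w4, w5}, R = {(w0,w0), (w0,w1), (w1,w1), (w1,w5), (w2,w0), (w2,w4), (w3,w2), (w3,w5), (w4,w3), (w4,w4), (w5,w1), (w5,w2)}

This is the axiom for convergence; its first-order frame correspondent is \forall x \forall y \forall z (Rxy \wedge Rxz \to \exists w (Ryw \wedge Rzw)).
G1: fails — Rww and Rwu but w and u have no common successor.
G2: condition met.
G3: fails — Rw2w4 and Rw2w0 but w4 and w0 have no common successor.

G2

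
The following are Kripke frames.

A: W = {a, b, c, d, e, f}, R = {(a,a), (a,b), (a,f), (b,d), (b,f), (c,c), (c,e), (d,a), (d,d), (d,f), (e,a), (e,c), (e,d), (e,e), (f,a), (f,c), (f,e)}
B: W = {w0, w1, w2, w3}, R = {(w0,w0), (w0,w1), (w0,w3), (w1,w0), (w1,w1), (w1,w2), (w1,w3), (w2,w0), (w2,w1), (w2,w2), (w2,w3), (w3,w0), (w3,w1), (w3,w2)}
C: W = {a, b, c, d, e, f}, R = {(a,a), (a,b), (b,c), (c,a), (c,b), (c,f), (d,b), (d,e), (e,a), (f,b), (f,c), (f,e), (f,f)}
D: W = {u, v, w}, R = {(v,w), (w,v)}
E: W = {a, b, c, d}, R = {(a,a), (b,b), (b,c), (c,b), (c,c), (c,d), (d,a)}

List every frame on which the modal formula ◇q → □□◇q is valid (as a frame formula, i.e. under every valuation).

D

This is the axiom for a generalized confluence (Geach) condition; its first-order frame correspondent is ∀x ∀y ∀z ((xRy ∧ xR²z) → ∃w (y = w ∧ zRw)).
A: fails — aRa, aR²b but no w with a=w and bRw.
B: fails — w0Rw3, w0R²w3 but no w with w3=w and w3Rw.
C: fails — aRa, aR²b but no w with a=w and bRw.
D: holds.
E: fails — bRb, bR²d but no w with b=w and dRw.
Valid on: D.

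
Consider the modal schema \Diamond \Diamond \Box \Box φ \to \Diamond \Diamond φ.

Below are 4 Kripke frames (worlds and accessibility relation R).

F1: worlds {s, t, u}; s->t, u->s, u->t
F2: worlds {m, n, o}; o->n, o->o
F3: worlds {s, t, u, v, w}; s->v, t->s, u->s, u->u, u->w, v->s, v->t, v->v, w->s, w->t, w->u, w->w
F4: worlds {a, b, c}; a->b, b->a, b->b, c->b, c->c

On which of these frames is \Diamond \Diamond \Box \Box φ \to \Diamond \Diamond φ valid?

The schema corresponds to a generalized confluence (Geach) condition: \forall x \forall y (x R^2 y \to \exists w (y R^2 w \wedge x R^2 w)).
F1: fails — uR²t but no w with tR²w and uR²w.
F2: fails — oR²n but no w with nR²w and oR²w.
F3: ✓.
F4: ✓.

F3, F4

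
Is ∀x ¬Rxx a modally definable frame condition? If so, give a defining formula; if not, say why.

Modal frame validity is preserved under surjective bounded morphisms.
The 4-cycle (worlds 0,1,2,3 with 0→1→2→3→0) is irreflexive, and the map sending every world to a single reflexive point • is a surjective bounded morphism (forth: every edge maps to (•,•); back: every world has a successor). So any modal formula valid on the 4-cycle is also valid on the reflexive point, which is not irreflexive.
So the class is not modally definable.

Not definable by any modal formula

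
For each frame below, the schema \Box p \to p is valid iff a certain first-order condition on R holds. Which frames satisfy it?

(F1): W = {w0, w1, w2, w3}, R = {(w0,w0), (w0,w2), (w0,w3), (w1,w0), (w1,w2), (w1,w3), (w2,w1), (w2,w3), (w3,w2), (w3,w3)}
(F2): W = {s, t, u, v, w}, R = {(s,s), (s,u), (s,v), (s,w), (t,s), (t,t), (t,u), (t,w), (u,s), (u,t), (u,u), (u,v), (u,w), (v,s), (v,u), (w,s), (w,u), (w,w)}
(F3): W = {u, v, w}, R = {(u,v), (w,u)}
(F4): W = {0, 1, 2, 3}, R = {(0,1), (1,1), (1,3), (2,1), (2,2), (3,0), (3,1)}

none

This is the axiom for reflexivity; its first-order frame correspondent is \forall x Rxx.
(F1): fails — world w1 does not see itself.
(F2): fails — world v does not see itself.
(F3): fails — world u does not see itself.
(F4): fails — world 0 does not see itself.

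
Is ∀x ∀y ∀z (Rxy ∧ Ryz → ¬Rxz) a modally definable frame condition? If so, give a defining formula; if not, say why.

Not modally definable

Modal frame validity is preserved under surjective bounded morphisms.
The 3-cycle (worlds s,t,u with s→t→u→s) is intransitive. Mapping every world to a single reflexive point • is a surjective bounded morphism; the reflexive point is not intransitive (R••∧R•• but R••).
So the class is not modally definable.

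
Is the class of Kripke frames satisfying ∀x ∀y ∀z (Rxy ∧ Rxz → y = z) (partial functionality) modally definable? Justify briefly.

Yes: it is partial functionality, defined by the CD schema ◇p → □p.

Yes, by ◇p → □p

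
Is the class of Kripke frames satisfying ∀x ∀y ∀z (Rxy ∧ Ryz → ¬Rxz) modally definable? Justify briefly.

No — not modally definable

Modal frame validity is preserved under surjective bounded morphisms.
The 5-cycle (worlds w0,w1,w2,w3,w4 with w0→w1→w2→w3→w4→w0) is intransitive. Mapping every world to a single reflexive point • is a surjective bounded morphism; the reflexive point is not intransitive (R••∧R•• but R••).
Hence intransitivity is not modally definable.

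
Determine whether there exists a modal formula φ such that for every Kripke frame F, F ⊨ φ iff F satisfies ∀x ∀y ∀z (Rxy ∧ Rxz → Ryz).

The condition is the Euclidean property. A defining modal formula is ◇p → □◇p.

Yes, by ◇p → □◇p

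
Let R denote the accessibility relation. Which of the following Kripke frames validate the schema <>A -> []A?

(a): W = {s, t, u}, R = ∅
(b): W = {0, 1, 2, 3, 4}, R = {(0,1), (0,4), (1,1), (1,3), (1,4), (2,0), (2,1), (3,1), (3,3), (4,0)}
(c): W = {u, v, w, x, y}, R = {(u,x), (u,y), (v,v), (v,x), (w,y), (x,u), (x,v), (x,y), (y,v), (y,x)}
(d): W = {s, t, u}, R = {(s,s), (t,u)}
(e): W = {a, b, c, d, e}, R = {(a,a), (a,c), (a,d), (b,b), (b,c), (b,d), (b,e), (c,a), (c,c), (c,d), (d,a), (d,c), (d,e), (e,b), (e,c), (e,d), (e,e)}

(a), (d)

Frame correspondent (Sahlqvist): forall x forall y forall z (Rxy & Rxz -> y = z) — i.e. partial functionality.
(a): holds.
(b): fails — 0 sees both 1 and 4.
(c): fails — u sees both x and y.
(d): holds.
(e): fails — a sees both a and c.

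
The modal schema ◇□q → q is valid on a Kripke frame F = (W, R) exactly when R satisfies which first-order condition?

This is frame-equivalent to q → □◇q (substitute ¬q for q and contrapose).
Suppose q→□◇q is valid. Take Rxy and set V(q)={x}. Then q at x, so □◇q at x, so ◇q at y, so some z with Ryz has q; z=x, i.e. Ryx.
Conversely, any frame satisfying ∀x ∀y (Rxy → Ryx) validates the schema.
Frame condition: ∀x ∀y (Rxy → Ryx).

symmetry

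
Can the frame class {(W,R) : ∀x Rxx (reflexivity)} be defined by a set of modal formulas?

Definable; □p → p defines it

Yes: it is reflexivity, defined by the T schema □p → p.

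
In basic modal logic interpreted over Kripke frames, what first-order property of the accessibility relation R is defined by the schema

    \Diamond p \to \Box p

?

Partial functionality

This is the CD axiom.
It corresponds to partial functionality: \forall x \forall y \forall z (Rxy \wedge Rxz \to y = z).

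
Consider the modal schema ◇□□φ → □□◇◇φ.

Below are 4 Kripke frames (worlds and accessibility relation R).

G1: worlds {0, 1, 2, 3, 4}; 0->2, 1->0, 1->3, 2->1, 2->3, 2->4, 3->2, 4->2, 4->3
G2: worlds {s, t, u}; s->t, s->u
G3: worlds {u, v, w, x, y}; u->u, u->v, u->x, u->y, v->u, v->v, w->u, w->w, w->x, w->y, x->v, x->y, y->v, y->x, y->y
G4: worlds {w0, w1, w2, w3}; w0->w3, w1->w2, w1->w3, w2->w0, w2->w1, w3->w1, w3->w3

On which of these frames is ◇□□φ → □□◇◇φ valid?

G2, G3, G4

Frame correspondent (Sahlqvist): ∀x ∀y ∀z ((xRy ∧ xR²z) → ∃w (yR²w ∧ zR²w)) — i.e. a generalized confluence (Geach) condition.
G1: fails — 2R1, 2R²0 but no w with 1R²w and 0R²w.
G2: ✓.
G3: ✓.
G4: ✓.
Valid on: G2, G3, G4.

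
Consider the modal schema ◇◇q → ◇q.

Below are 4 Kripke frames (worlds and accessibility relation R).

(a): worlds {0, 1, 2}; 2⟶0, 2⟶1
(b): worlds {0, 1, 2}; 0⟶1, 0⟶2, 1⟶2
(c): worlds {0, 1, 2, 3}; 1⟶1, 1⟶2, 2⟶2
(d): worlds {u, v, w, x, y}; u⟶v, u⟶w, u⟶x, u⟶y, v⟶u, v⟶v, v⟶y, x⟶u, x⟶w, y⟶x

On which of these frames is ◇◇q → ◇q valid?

The schema corresponds to transitivity: ∀x ∀y ∀z (Rxy ∧ Ryz → Rxz).
(a): condition met.
(b): condition met.
(c): condition met.
(d): fails — Ruv and Rvu but not Ruu.

(a), (b), (c)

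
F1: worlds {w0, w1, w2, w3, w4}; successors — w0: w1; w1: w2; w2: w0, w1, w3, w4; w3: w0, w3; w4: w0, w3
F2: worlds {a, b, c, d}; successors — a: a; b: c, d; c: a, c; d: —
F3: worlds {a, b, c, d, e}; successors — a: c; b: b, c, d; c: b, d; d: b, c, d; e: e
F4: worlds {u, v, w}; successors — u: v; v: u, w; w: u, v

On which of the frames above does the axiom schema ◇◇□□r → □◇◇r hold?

F3, F4

The schema corresponds to a generalized confluence (Geach) condition: ∀x ∀y ∀z ((xR²y ∧ xRz) → ∃w (yR²w ∧ zR²w)).
F1: fails — w2R²w0, w2Rw1 but no w with w0R²w and w1R²w.
F2: fails — bR²a, bRd but no w with aR²w and dR²w.
F3: condition met.
F4: condition met.
Valid on: F3, F4.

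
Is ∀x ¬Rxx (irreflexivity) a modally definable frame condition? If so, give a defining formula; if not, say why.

Any modally definable frame class is closed under surjective bounded morphisms.
The 2-cycle (worlds 0,1 with 0→1→0) is irreflexive, and the map sending every world to a single reflexive point • is a surjective bounded morphism (forth: every edge maps to (•,•); back: every world has a successor). So any modal formula valid on the 2-cycle is also valid on the reflexive point, which is not irreflexive.
So no modal formula (or set of formulas) defines exactly the irreflexive frames.

Not modally definable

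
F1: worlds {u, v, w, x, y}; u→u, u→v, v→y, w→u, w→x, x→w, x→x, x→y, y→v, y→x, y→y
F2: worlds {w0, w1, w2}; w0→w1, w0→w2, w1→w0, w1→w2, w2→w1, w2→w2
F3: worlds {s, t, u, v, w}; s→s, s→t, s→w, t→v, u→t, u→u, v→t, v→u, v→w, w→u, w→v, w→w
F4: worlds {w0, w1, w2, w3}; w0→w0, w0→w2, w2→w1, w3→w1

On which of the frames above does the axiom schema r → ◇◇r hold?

The schema corresponds to a generalized confluence (Geach) condition: ∀x ∃w (x = w ∧ xR²w).
F1: satisfies the condition.
F2: satisfies the condition.
F3: satisfies the condition.
F4: fails — at w1 but no w with w1=w and w1R²w.
Valid on: F1, F2, F3.

F1, F2, F3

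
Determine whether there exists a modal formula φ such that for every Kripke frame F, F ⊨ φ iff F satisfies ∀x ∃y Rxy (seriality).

This is a Sahlqvist condition; the D axiom □q → ◇q defines it.

Yes — defined by □q → ◇q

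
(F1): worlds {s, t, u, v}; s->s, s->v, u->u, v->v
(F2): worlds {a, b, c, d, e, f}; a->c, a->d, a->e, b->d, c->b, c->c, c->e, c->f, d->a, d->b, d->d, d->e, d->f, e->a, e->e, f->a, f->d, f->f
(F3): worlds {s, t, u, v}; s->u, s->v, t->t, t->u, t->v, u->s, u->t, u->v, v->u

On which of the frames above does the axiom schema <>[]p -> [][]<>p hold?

This is the axiom for a generalized confluence (Geach) condition; its first-order frame correspondent is forall x forall y forall z ((xRy & x R^2 z) -> exists w (yRw & zRw)).
(F1): holds.
(F2): fails — aRc, aR²b but no w with cRw and bRw.
(F3): fails — sRu, sR²v but no w with uRw and vRw.

(F1)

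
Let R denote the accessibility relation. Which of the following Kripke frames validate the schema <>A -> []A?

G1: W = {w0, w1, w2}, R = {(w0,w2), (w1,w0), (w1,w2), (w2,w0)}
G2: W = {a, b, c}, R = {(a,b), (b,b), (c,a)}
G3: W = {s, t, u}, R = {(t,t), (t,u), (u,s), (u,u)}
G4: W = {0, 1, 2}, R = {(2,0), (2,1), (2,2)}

This is the axiom for partial functionality; its first-order frame correspondent is forall x forall y forall z (Rxy & Rxz -> y = z).
G1: fails — w1 sees both w0 and w2.
G2: condition met.
G3: fails — t sees both t and u.
G4: fails — 2 sees both 0 and 1.
Valid on: G2.

G2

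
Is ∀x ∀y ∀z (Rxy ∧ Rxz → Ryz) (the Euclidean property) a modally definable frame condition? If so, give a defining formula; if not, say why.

Yes, by ◇q → □◇q

Yes: it is the Euclidean property, defined by the 5 schema ◇q → □◇q.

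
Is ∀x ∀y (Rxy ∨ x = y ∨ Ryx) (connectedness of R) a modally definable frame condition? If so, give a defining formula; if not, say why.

If a class were modally definable it would be closed under disjoint unions (Goldblatt–Thomason).
Take 2 disjoint single-world reflexive frames: each is trivially connected, but their disjoint union has 2 worlds with no edge between distinct components, so it is not connected.
So the class is not modally definable.

No — not modally definable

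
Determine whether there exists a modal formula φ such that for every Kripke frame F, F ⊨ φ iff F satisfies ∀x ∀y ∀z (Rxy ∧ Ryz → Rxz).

This is a Sahlqvist condition; the 4 axiom □r → □□r defines it.

Definable; □r → □□r defines it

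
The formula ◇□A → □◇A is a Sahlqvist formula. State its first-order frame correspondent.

Convergence

Suppose ◇□A→□◇A is valid. Take Rxy, Rxz and set V(A)={w : Ryw}. Then □A at y so ◇□A at x, so □◇A at x, so ◇A at z, giving w with Rzw and Ryw.
The converse is a direct semantic check.
So the correspondent is convergence.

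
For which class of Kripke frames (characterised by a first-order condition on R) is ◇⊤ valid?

◇⊤ holds at w iff w has a successor, so frame-validity of ◇⊤ is exactly seriality. Equivalently via □q → ◇q:
Suppose □q→◇q is valid. At any x set V(q)=W. Then □q at x, so ◇q at x, so x has a successor.

seriality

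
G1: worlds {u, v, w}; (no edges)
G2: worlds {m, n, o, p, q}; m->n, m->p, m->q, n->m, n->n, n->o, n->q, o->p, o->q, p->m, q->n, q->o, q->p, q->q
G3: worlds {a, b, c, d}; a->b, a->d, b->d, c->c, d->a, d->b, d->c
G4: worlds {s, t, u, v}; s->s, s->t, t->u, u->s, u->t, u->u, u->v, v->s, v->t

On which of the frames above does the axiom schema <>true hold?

Frame correspondent (Sahlqvist): forall x exists y Rxy — i.e. seriality.
G1: fails — world u has no successor.
G2: holds.
G3: holds.
G4: holds.

G2, G3, G4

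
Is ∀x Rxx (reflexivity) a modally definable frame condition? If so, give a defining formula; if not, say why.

Yes — defined by □p → p

This is a Sahlqvist condition; the T axiom □p → p defines it.
Suppose □p→p is valid. At any x set V(p)={w : Rxw}. Then □p holds at x, so p holds at x, i.e. Rxx.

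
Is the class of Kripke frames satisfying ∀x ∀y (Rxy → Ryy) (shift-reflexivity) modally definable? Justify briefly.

This is a Sahlqvist condition; the T□ axiom □(□p → p) defines it.
Suppose □(□p→p) is valid. Take Rxy and set V(p)={w : Ryw}. Then at y, □p holds; since □(□p→p) at x, □p→p at y, so p at y, i.e. Ryy.

Definable; □(□p → p) defines it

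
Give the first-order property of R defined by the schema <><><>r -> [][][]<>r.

forall x forall y forall z ((x R^3 y & x R^3 z) -> exists w (y = w & zRw))

This is a Sahlqvist (Geach-type) schema ◇^3□^0r → □^3◇^1r.
First-order correspondent: forall x forall y forall z ((x R^3 y & x R^3 z) -> exists w (y = w & zRw)).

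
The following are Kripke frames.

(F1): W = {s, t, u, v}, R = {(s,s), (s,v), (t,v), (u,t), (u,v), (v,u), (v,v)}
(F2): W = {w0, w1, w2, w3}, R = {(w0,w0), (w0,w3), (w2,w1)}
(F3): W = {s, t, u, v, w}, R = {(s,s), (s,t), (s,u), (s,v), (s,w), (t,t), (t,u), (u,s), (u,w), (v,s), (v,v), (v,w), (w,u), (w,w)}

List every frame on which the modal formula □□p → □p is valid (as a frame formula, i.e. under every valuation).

Frame correspondent (Sahlqvist): ∀x ∀y (Rxy → ∃z (Rxz ∧ Rzy)) — i.e. density.
(F1): fails — Rut but no z with Ruz and Rzt.
(F2): fails — Rw2w1 but no z with Rw2z and Rzw1.
(F3): holds.
Valid on: (F3).

(F3)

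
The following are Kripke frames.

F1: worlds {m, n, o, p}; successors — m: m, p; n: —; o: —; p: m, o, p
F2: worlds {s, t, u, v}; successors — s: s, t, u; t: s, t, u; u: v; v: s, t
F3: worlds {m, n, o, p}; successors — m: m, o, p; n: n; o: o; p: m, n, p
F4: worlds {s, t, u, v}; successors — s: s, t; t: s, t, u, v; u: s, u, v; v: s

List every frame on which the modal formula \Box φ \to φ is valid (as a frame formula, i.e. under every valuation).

F3

The schema corresponds to reflexivity: \forall x Rxx.
F1: fails — world n does not see itself.
F2: fails — world u does not see itself.
F3: holds.
F4: fails — world v does not see itself.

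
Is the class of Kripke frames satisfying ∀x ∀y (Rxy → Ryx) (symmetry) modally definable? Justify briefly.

Definable; r → □◇r defines it

The condition is symmetry. A defining modal formula is r → □◇r.
Suppose r→□◇r is valid. Take Rxy and set V(r)={x}. Then r at x, so □◇r at x, so ◇r at y, so some z with Ryz has r; z=x, i.e. Ryx.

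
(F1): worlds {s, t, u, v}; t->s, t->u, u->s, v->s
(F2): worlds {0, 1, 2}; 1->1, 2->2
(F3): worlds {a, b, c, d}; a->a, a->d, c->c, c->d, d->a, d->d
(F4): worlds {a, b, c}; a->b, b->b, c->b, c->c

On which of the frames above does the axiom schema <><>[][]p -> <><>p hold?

(F2), (F3), (F4)

This is the axiom for a generalized confluence (Geach) condition; its first-order frame correspondent is forall x forall y (x R^2 y -> exists w (y R^2 w & x R^2 w)).
(F1): fails — tR²s but no w with sR²w and tR²w.
(F2): holds.
(F3): holds.
(F4): holds.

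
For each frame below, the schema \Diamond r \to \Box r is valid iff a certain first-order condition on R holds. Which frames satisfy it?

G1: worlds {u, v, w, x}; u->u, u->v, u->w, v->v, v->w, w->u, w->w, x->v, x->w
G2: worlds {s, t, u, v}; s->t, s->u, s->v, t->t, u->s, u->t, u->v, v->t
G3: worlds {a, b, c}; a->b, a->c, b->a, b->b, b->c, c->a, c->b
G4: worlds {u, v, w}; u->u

The schema corresponds to partial functionality: \forall x \forall y \forall z (Rxy \wedge Rxz \to y = z).
G1: fails — u sees both u and v.
G2: fails — s sees both t and u.
G3: fails — a sees both b and c.
G4: satisfies the condition.

G4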